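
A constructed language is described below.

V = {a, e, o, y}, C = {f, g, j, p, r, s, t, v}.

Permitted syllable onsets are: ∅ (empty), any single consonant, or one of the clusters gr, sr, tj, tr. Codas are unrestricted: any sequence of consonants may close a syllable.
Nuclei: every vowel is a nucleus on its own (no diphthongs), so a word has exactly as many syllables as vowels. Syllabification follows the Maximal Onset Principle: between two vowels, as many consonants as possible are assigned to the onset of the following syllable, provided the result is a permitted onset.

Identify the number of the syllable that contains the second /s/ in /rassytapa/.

Vowels present: a, y, a, a; each is a nucleus, giving 4 syllables.
/a…y/ gap (V1→V2): /ss/; trying suffixes from longest down, /s/ is the first permitted one, so coda /s/ | onset /s/.
/y…a/ gap (V2→V3): just /t/ — single C goes to the following onset.
/a…a/ gap (V3→V4): just /p/ — single C goes to the following onset.
So the parse is ras.sy.ta.pa.
The second /s/ is in the onset of syllable 2 (/sy/).

2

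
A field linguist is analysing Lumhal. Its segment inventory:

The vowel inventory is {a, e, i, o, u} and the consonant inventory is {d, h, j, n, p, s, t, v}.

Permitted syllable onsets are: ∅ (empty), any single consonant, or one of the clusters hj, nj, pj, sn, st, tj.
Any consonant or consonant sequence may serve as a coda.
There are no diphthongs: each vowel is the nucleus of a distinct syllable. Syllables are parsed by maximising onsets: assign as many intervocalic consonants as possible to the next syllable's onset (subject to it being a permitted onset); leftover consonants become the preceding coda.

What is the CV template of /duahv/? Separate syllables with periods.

CV.VCC

Vowels present: u, a; each is a nucleus, giving 2 syllables.
σ1/σ2 boundary: nothing intervenes; syllable break is V.V.
So the parse is du.ahv.
Mapping each syllable to C/V: /du/ → CV, /ahv/ → VCC.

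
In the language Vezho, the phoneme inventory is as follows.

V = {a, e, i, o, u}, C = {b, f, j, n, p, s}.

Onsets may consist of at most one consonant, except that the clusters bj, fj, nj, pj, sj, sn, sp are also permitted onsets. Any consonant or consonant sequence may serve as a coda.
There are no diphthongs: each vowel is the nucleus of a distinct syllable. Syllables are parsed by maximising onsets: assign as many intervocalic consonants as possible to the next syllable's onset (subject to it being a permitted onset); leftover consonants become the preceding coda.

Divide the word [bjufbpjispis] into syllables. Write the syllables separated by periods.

bjufb.pji.spis

Nuclei (vowels): u, i, i → 3 syllables.
Between /u/ (V1) and /i/ (V2): /fbpj/ — longest licit onset from the right is /pj/, leaving /fb/ as coda.
Between /i/ (V2) and /i/ (V3): /sp/ — entire cluster is a permitted onset → onset /sp/, coda ∅.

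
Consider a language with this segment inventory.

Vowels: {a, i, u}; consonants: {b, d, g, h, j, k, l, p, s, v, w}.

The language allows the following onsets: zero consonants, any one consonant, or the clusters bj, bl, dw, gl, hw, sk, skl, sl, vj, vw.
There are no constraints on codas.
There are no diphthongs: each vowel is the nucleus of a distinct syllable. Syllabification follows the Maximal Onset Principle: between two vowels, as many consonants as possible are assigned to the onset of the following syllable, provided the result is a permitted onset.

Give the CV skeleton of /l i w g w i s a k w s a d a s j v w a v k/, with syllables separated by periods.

Vowels present: i, i, a, a, a, a; each is a nucleus, giving 6 syllables.
Between /i/ (V1) and /i/ (V2): cluster /wgw/ — the longest permitted-onset suffix is /w/; onset = /w/, preceding coda = /wg/.
Between /i/ (V2) and /a/ (V3): /s/ is a single consonant, so it becomes the next onset.
Between /a/ (V3) and /a/ (V4): /kws/; trying suffixes from longest down, /s/ is the first permitted one, so coda /kw/ | onset /s/.
Between /a/ (V4) and /a/ (V5): /d/ → onset of the next syllable (single consonants are always licit onsets).
Between /a/ (V5) and /a/ (V6): cluster /sjvw/ — the longest permitted-onset suffix is /vw/; onset = /vw/, preceding coda = /sj/.
Syllabification: liwg.wi.sakw.sa.dasj.vwavk.
Mapping each syllable to C/V: /liwg/ → CVCC, /wi/ → CV, /sakw/ → CVCC, /sa/ → CV, /dasj/ → CVCC, /vwavk/ → CCVCC.

CVCC.CV.CVCC.CV.CVCC.CCVCC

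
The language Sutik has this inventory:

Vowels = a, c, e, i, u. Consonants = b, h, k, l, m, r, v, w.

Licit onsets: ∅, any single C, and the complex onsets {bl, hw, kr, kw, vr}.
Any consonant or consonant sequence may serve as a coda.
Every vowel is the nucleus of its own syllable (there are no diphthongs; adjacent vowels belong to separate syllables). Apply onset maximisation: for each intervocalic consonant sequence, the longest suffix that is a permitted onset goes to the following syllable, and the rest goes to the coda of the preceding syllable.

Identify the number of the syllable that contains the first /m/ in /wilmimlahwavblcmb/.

2

Vowels present: i, i, a, a, c; each is a nucleus, giving 5 syllables.
σ1/σ2 boundary: /lm/; trying suffixes from longest down, /m/ is the first permitted one, so coda /l/ | onset /m/.
σ2/σ3 boundary: /ml/ — longest licit onset from the right is /l/, leaving /m/ as coda.
σ3/σ4 boundary: /hw/ — entire cluster is a permitted onset → onset /hw/, coda ∅.
σ4/σ5 boundary: /vbl/ — longest licit onset from the right is /bl/, leaving /v/ as coda.
Syllabification: wil.mim.la.hwav.blcmb.
The first /m/ is in the onset of syllable 2 (/mim/).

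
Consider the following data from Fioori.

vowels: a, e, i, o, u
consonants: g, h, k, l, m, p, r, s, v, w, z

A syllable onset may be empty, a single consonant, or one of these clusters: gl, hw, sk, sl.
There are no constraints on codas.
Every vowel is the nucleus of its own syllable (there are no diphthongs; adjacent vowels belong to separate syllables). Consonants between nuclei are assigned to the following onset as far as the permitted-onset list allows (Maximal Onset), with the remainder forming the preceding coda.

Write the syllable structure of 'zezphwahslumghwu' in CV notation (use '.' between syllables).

CVCC.CCVC.CCVCC.CCV

The vowels are e, a, u, u — 4 nuclei, so 4 syllables.
V1 /e/ – V2 /a/: /zphw/ splits as /zp/ + /hw/ (/hw/ is the longest suffix that is a licit onset).
V2 /a/ – V3 /u/: /hsl/; trying suffixes from longest down, /sl/ is the first permitted one, so coda /h/ | onset /sl/.
V3 /u/ – V4 /u/: /mghw/ splits as /mg/ + /hw/ (/hw/ is the longest suffix that is a licit onset).
Result: zezp.hwah.slumg.hwu.
Mapping each syllable to C/V: /zezp/ → CVCC, /hwah/ → CCVC, /slumg/ → CCVCC, /hwu/ → CCV.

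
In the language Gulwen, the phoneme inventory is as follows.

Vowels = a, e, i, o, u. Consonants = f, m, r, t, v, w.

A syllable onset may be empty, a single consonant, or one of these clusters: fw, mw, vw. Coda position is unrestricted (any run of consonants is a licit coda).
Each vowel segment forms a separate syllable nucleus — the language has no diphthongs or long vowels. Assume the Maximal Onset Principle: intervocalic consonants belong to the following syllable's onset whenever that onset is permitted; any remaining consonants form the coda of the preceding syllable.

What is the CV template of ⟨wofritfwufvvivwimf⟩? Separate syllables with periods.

CVC.CVC.CCVCC.CV.CCVCC

Nuclei (vowels): o, i, u, i, i → 5 syllables.
V1 /o/ – V2 /i/: /fr/; trying suffixes from longest down, /r/ is the first permitted one, so coda /f/ | onset /r/.
V2 /i/ – V3 /u/: /tfw/ — longest licit onset from the right is /fw/, leaving /t/ as coda.
V3 /u/ – V4 /i/: /fvv/; trying suffixes from longest down, /v/ is the first permitted one, so coda /fv/ | onset /v/.
V4 /i/ – V5 /i/: /vw/ is a licit onset in full, so it all attaches to the next syllable.
Putting it together: wof.rit.fwufv.vi.vwimf.
Mapping each syllable to C/V: /wof/ → CVC, /rit/ → CVC, /fwufv/ → CCVCC, /vi/ → CV, /vwimf/ → CCVCC.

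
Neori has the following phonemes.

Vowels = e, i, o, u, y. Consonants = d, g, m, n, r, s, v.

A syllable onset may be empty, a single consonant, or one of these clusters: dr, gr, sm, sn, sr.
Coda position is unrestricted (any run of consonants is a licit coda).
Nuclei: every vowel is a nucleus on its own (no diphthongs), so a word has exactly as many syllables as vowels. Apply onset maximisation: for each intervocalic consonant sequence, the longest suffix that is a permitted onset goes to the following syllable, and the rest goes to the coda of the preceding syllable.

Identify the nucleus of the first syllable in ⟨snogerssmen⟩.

o

Vowels present: o, e, e; each is a nucleus, giving 3 syllables.
The first nucleus (vowel 1 from the left) is /o/.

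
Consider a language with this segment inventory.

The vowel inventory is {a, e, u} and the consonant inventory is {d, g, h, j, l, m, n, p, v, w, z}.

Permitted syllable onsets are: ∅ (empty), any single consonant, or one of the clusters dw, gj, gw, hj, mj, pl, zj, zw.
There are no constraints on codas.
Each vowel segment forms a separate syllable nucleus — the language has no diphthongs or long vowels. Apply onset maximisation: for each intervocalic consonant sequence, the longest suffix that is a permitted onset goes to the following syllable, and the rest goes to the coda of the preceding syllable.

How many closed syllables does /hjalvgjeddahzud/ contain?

Vowels present: a, e, a, u; each is a nucleus, giving 4 syllables.
V1 /a/ – V2 /e/: cluster /lvgj/ — the longest permitted-onset suffix is /gj/; onset = /gj/, preceding coda = /lv/.
V2 /e/ – V3 /a/: cluster /dd/ — the longest permitted-onset suffix is /d/; onset = /d/, preceding coda = /d/.
V3 /a/ – V4 /u/: /hz/; trying suffixes from longest down, /z/ is the first permitted one, so coda /h/ | onset /z/.
Result: hjalv.gjed.dah.zud.
Classifying each syllable: /hjalv/ (closed), /gjed/ (closed), /dah/ (closed), /zud/ (closed).
Closed syllables: 4.

4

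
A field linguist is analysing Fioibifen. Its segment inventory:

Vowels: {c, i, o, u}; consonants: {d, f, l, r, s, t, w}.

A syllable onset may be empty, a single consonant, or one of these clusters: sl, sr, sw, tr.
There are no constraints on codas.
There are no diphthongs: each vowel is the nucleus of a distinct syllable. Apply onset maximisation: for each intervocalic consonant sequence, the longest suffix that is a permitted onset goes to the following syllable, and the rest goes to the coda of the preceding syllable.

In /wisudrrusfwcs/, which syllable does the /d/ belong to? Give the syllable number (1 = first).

Vowels present: i, u, u, c; each is a nucleus, giving 4 syllables.
/i…u/ gap (V1→V2): just /s/ — single C goes to the following onset.
/u…u/ gap (V2→V3): cluster /drr/ — the longest permitted-onset suffix is /r/; onset = /r/, preceding coda = /dr/.
/u…c/ gap (V3→V4): cluster /sfw/ — the longest permitted-onset suffix is /w/; onset = /w/, preceding coda = /sf/.
So the parse is wi.sudr.rusf.wcs.
The /d/ is in the coda of syllable 2 (/sudr/).

2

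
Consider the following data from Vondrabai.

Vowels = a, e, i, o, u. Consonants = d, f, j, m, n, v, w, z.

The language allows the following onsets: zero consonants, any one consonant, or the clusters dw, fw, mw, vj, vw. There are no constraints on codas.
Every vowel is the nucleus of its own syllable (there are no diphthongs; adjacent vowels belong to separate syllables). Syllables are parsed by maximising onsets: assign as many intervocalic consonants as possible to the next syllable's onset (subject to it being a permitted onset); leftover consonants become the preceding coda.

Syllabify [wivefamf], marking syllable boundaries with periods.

Nuclei (vowels): i, e, a → 3 syllables.
Between /i/ (V1) and /e/ (V2): just /v/ — single C goes to the following onset.
Between /e/ (V2) and /a/ (V3): just /f/ — single C goes to the following onset.

wi.ve.famf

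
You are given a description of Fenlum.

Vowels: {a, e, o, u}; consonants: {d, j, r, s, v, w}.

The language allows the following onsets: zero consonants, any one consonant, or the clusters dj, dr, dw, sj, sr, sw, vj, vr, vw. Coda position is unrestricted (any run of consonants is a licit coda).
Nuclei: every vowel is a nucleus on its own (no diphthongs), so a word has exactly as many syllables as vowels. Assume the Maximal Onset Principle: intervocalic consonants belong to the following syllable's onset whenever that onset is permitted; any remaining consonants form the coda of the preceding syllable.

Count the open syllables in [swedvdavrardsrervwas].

1

Vowels present: e, a, a, e, a; each is a nucleus, giving 5 syllables.
/e…a/ gap (V1→V2): cluster /dvd/ — the longest permitted-onset suffix is /d/; onset = /d/, preceding coda = /dv/.
/a…a/ gap (V2→V3): cluster /vr/ — /vr/ is itself a permitted onset, so the whole cluster goes right; preceding coda = ∅.
/a…e/ gap (V3→V4): /rdsr/; trying suffixes from longest down, /sr/ is the first permitted one, so coda /rd/ | onset /sr/.
/e…a/ gap (V4→V5): /rvw/; trying suffixes from longest down, /vw/ is the first permitted one, so coda /r/ | onset /vw/.
Result: swedv.da.vrard.srer.vwas.
Classifying each syllable: /swedv/ (closed), /da/ (open), /vrard/ (closed), /srer/ (closed), /vwas/ (closed).
Open syllables: 1.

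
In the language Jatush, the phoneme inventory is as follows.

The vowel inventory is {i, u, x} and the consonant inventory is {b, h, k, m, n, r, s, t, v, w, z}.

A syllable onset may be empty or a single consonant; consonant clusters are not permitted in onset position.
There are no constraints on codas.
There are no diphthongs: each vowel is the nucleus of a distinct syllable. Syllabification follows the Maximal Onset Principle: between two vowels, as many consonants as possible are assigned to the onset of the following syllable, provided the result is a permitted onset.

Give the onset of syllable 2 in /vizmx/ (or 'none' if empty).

Nuclei (vowels): i, x → 2 syllables.
V1 /i/ – V2 /x/: /zm/ — longest licit onset from the right is /m/, leaving /z/ as coda.
So the parse is viz.mx.
Syllable 2 is /mx/: onset /m/, nucleus /x/, coda ∅.

m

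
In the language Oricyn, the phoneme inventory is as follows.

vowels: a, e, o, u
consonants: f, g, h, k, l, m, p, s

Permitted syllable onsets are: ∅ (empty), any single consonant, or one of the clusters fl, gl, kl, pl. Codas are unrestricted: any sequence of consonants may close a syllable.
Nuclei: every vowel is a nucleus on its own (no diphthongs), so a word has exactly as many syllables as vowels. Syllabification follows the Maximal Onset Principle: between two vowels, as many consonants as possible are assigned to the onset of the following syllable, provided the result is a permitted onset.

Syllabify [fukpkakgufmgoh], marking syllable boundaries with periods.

fukp.kak.gufm.goh

The vowels are u, a, u, o — 4 nuclei, so 4 syllables.
/u…a/ gap (V1→V2): /kpk/ — longest licit onset from the right is /k/, leaving /kp/ as coda.
/a…u/ gap (V2→V3): /kg/ splits as /k/ + /g/ (/g/ is the longest suffix that is a licit onset).
/u…o/ gap (V3→V4): cluster /fmg/ — the longest permitted-onset suffix is /g/; onset = /g/, preceding coda = /fm/.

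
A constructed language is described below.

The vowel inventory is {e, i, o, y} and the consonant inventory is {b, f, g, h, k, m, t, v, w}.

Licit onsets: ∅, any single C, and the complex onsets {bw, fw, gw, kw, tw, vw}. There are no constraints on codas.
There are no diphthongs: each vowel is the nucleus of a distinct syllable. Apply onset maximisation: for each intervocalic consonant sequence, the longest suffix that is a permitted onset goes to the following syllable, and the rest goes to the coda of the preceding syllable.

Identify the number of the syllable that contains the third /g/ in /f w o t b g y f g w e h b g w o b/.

The vowels are o, y, e, o — 4 nuclei, so 4 syllables.
Between /o/ (V1) and /y/ (V2): /tbg/ splits as /tb/ + /g/ (/g/ is the longest suffix that is a licit onset).
Between /y/ (V2) and /e/ (V3): /fgw/ — longest licit onset from the right is /gw/, leaving /f/ as coda.
Between /e/ (V3) and /o/ (V4): /hbgw/ — longest licit onset from the right is /gw/, leaving /hb/ as coda.
So the parse is fwotb.gyf.gwehb.gwob.
The third /g/ is in the onset of syllable 4 (/gwob/).

4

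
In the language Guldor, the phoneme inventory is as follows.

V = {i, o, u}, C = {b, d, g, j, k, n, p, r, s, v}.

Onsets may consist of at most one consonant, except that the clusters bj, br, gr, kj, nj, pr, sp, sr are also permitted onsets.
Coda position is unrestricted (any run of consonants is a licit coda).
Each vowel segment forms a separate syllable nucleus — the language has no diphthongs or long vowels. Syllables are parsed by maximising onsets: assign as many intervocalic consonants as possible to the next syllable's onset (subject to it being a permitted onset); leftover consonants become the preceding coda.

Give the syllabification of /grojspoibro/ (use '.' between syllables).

groj.spo.i.bro

Vowels present: o, o, i, o; each is a nucleus, giving 4 syllables.
σ1/σ2 boundary: /jsp/ splits as /j/ + /sp/ (/sp/ is the longest suffix that is a licit onset).
σ2/σ3 boundary: nothing intervenes; syllable break is V.V.
σ3/σ4 boundary: /br/ — entire cluster is a permitted onset → onset /br/, coda ∅.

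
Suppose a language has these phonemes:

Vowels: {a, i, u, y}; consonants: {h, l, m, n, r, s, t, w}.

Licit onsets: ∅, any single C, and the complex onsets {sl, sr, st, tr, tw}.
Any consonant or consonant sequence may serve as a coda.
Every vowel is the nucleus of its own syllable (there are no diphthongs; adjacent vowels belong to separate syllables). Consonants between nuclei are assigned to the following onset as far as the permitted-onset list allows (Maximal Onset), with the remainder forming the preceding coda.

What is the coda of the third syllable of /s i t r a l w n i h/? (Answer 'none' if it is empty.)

h

Nuclei (vowels): i, a, i → 3 syllables.
/i…a/ gap (V1→V2): /tr/ is a licit onset in full, so it all attaches to the next syllable.
/a…i/ gap (V2→V3): /lwn/ — longest licit onset from the right is /n/, leaving /lw/ as coda.
So the parse is si.tralw.nih.
Syllable 3 is /nih/: onset /n/, nucleus /i/, coda /h/.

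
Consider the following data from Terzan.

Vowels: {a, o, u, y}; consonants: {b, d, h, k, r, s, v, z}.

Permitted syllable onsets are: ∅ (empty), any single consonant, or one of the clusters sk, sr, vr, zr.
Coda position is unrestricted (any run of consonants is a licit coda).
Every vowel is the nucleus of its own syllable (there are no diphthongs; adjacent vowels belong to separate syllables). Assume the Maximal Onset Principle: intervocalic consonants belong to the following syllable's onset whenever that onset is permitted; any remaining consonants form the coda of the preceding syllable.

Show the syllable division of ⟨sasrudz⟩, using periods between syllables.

The vowels are a, u — 2 nuclei, so 2 syllables.
σ1/σ2 boundary: /sr/ is a licit onset in full, so it all attaches to the next syllable.

sa.srudz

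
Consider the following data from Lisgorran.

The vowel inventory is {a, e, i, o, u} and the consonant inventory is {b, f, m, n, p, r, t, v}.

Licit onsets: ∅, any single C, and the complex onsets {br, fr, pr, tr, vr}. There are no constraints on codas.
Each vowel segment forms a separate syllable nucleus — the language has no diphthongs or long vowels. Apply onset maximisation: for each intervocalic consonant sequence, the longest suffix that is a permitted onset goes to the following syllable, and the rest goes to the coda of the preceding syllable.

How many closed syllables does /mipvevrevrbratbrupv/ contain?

The vowels are i, e, e, a, u — 5 nuclei, so 5 syllables.
Between /i/ (V1) and /e/ (V2): /pv/ — longest licit onset from the right is /v/, leaving /p/ as coda.
Between /e/ (V2) and /e/ (V3): cluster /vr/ — /vr/ is itself a permitted onset, so the whole cluster goes right; preceding coda = ∅.
Between /e/ (V3) and /a/ (V4): /vrbr/ splits as /vr/ + /br/ (/br/ is the longest suffix that is a licit onset).
Between /a/ (V4) and /u/ (V5): /tbr/ — longest licit onset from the right is /br/, leaving /t/ as coda.
Putting it together: mip.ve.vrevr.brat.brupv.
Classifying each syllable: /mip/ (closed), /ve/ (open), /vrevr/ (closed), /brat/ (closed), /brupv/ (closed).
Closed syllables: 4.

4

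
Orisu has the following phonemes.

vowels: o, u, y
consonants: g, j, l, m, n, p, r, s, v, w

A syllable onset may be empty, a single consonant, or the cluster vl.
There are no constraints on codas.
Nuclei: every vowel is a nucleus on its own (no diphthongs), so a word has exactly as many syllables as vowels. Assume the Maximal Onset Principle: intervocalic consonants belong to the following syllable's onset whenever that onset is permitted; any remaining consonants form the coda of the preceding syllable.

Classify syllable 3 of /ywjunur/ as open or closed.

Nuclei (vowels): y, u, u → 3 syllables.
σ1/σ2 boundary: /wj/ — longest licit onset from the right is /j/, leaving /w/ as coda.
σ2/σ3 boundary: just /n/ — single C goes to the following onset.
So the parse is yw.ju.nur.
Syllable 3 is /nur/ with coda /r/, so it is closed.

closed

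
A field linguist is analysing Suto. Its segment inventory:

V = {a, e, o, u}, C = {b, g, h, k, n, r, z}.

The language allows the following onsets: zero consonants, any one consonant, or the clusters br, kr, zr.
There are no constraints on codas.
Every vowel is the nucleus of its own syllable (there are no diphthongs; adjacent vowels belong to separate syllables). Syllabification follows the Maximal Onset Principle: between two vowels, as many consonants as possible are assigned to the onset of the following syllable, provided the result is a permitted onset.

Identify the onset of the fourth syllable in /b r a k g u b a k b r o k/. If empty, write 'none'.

The vowels are a, u, a, o — 4 nuclei, so 4 syllables.
Between /a/ (V1) and /u/ (V2): /kg/ splits as /k/ + /g/ (/g/ is the longest suffix that is a licit onset).
Between /u/ (V2) and /a/ (V3): just /b/ — single C goes to the following onset.
Between /a/ (V3) and /o/ (V4): cluster /kbr/ — the longest permitted-onset suffix is /br/; onset = /br/, preceding coda = /k/.
Syllabification: brak.gu.bak.brok.
Syllable 4 is /brok/: onset /br/, nucleus /o/, coda /k/.

br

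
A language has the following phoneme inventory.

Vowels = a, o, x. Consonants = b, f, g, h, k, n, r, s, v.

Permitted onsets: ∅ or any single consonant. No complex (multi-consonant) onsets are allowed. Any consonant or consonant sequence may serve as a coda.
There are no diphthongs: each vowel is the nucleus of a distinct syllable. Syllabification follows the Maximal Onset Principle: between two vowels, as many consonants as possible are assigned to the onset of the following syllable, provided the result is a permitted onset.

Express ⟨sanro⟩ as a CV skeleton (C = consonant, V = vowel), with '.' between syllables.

CVC.CV

Nuclei (vowels): a, o → 2 syllables.
/a…o/ gap (V1→V2): /nr/ splits as /n/ + /r/ (/r/ is the longest suffix that is a licit onset).
So the parse is san.ro.
Mapping each syllable to C/V: /san/ → CVC, /ro/ → CV.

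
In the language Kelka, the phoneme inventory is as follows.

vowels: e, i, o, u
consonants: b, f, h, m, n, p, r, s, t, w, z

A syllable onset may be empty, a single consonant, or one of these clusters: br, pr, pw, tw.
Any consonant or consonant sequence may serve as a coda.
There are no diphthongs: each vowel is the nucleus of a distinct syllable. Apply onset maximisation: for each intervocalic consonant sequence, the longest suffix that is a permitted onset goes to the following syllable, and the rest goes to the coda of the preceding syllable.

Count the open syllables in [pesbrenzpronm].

Vowels present: e, e, o; each is a nucleus, giving 3 syllables.
V1 /e/ – V2 /e/: /sbr/ — longest licit onset from the right is /br/, leaving /s/ as coda.
V2 /e/ – V3 /o/: /nzpr/; trying suffixes from longest down, /pr/ is the first permitted one, so coda /nz/ | onset /pr/.
Syllabification: pes.brenz.pronm.
Classifying each syllable: /pes/ (closed), /brenz/ (closed), /pronm/ (closed).
Open syllables: 0.

0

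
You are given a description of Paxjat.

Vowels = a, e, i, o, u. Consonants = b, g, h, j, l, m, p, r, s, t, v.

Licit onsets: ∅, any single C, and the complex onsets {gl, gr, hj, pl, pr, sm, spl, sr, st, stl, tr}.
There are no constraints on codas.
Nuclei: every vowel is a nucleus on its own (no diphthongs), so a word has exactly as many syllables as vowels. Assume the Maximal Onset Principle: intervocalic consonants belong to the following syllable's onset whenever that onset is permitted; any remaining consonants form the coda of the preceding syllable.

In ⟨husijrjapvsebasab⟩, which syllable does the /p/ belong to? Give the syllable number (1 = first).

Vowels present: u, i, a, e, a, a; each is a nucleus, giving 6 syllables.
σ1/σ2 boundary: just /s/ — single C goes to the following onset.
σ2/σ3 boundary: /jrj/ — longest licit onset from the right is /j/, leaving /jr/ as coda.
σ3/σ4 boundary: /pvs/; trying suffixes from longest down, /s/ is the first permitted one, so coda /pv/ | onset /s/.
σ4/σ5 boundary: just /b/ — single C goes to the following onset.
σ5/σ6 boundary: /s/ is a single consonant, so it becomes the next onset.
So the parse is hu.sijr.japv.se.ba.sab.
The /p/ is in the coda of syllable 3 (/japv/).

3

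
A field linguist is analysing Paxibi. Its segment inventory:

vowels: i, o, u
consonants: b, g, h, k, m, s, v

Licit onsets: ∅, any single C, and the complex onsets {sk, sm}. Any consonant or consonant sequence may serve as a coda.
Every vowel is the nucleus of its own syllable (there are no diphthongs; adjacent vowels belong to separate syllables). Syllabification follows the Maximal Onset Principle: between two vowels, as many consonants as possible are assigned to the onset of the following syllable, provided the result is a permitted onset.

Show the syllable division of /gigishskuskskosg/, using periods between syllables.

Vowels present: i, i, u, o; each is a nucleus, giving 4 syllables.
σ1/σ2 boundary: just /g/ — single C goes to the following onset.
σ2/σ3 boundary: /shsk/ — longest licit onset from the right is /sk/, leaving /sh/ as coda.
σ3/σ4 boundary: /sksk/ — longest licit onset from the right is /sk/, leaving /sk/ as coda.

gi.gish.skusk.skosg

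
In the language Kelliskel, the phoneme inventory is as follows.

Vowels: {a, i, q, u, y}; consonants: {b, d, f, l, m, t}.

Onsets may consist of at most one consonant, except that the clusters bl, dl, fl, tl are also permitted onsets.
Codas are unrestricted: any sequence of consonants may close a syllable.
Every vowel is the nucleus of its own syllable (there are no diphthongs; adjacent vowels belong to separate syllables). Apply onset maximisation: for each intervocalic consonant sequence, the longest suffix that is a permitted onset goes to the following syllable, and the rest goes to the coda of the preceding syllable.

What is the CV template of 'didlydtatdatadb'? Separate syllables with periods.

CV.CCVC.CVC.CV.CVCC

Nuclei (vowels): i, y, a, a, a → 5 syllables.
/i…y/ gap (V1→V2): /dl/ — entire cluster is a permitted onset → onset /dl/, coda ∅.
/y…a/ gap (V2→V3): /dt/ splits as /d/ + /t/ (/t/ is the longest suffix that is a licit onset).
/a…a/ gap (V3→V4): /td/ — longest licit onset from the right is /d/, leaving /t/ as coda.
/a…a/ gap (V4→V5): just /t/ — single C goes to the following onset.
Putting it together: di.dlyd.tat.da.tadb.
Mapping each syllable to C/V: /di/ → CV, /dlyd/ → CCVC, /tat/ → CVC, /da/ → CV, /tadb/ → CVCC.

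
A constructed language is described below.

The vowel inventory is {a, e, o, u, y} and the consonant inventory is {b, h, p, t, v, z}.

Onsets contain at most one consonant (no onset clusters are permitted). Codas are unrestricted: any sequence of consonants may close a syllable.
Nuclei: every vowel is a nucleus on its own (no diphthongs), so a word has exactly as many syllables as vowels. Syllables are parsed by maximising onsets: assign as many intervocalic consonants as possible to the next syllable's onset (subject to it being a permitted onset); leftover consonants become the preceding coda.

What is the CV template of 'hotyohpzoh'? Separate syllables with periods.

Nuclei (vowels): o, y, o, o → 4 syllables.
V1 /o/ – V2 /y/: /t/ is a single consonant, so it becomes the next onset.
V2 /y/ – V3 /o/: hiatus — the boundary sits between the two vowels.
V3 /o/ – V4 /o/: cluster /hpz/ — the longest permitted-onset suffix is /z/; onset = /z/, preceding coda = /hp/.
Putting it together: ho.ty.ohp.zoh.
Mapping each syllable to C/V: /ho/ → CV, /ty/ → CV, /ohp/ → VCC, /zoh/ → CVC.

CV.CV.VCC.CVC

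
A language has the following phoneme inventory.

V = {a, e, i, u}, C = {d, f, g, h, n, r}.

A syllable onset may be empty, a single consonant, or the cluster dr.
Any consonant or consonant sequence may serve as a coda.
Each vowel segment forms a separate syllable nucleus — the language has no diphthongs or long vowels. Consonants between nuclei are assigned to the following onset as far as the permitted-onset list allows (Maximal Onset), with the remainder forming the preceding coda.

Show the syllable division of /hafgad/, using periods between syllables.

Nuclei (vowels): a, a → 2 syllables.
Between /a/ (V1) and /a/ (V2): /fg/ — longest licit onset from the right is /g/, leaving /f/ as coda.

haf.gad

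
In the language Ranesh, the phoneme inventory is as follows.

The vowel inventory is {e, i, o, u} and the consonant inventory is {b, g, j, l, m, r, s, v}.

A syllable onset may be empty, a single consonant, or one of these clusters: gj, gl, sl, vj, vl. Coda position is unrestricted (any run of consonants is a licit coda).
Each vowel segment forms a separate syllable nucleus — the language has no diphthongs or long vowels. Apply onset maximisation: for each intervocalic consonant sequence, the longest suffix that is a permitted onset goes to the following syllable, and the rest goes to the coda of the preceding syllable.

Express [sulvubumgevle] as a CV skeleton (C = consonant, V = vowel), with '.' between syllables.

Nuclei (vowels): u, u, u, e, e → 5 syllables.
Between /u/ (V1) and /u/ (V2): /lv/; trying suffixes from longest down, /v/ is the first permitted one, so coda /l/ | onset /v/.
Between /u/ (V2) and /u/ (V3): /b/ is a single consonant, so it becomes the next onset.
Between /u/ (V3) and /e/ (V4): /mg/ splits as /m/ + /g/ (/g/ is the longest suffix that is a licit onset).
Between /e/ (V4) and /e/ (V5): /vl/ — entire cluster is a permitted onset → onset /vl/, coda ∅.
Syllabification: sul.vu.bum.ge.vle.
Mapping each syllable to C/V: /sul/ → CVC, /vu/ → CV, /bum/ → CVC, /ge/ → CV, /vle/ → CCV.

CVC.CV.CVC.CV.CCV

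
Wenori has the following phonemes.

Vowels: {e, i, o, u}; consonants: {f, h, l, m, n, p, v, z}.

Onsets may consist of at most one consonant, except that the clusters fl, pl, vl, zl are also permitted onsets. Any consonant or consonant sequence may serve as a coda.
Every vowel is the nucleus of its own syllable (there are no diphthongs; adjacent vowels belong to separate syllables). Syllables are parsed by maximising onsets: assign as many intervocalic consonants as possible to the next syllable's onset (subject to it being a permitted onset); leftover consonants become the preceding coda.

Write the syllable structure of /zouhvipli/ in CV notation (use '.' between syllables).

CV.VC.CV.CCV

Vowels present: o, u, i, i; each is a nucleus, giving 4 syllables.
Between /o/ (V1) and /u/ (V2): hiatus — the boundary sits between the two vowels.
Between /u/ (V2) and /i/ (V3): /hv/ splits as /h/ + /v/ (/v/ is the longest suffix that is a licit onset).
Between /i/ (V3) and /i/ (V4): cluster /pl/ — /pl/ is itself a permitted onset, so the whole cluster goes right; preceding coda = ∅.
Result: zo.uh.vi.pli.
Mapping each syllable to C/V: /zo/ → CV, /uh/ → VC, /vi/ → CV, /pli/ → CCV.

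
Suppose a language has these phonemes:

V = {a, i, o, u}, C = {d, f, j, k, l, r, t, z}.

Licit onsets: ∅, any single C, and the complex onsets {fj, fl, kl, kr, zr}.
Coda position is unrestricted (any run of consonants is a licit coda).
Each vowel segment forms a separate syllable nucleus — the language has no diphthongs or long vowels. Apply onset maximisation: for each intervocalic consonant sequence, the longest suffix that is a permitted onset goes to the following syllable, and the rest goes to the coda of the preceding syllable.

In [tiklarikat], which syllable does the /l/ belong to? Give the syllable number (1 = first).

The vowels are i, a, i, a — 4 nuclei, so 4 syllables.
σ1/σ2 boundary: cluster /kl/ — /kl/ is itself a permitted onset, so the whole cluster goes right; preceding coda = ∅.
σ2/σ3 boundary: /r/ is a single consonant, so it becomes the next onset.
σ3/σ4 boundary: /k/ is a single consonant, so it becomes the next onset.
So the parse is ti.kla.ri.kat.
The /l/ is in the onset of syllable 2 (/kla/).

2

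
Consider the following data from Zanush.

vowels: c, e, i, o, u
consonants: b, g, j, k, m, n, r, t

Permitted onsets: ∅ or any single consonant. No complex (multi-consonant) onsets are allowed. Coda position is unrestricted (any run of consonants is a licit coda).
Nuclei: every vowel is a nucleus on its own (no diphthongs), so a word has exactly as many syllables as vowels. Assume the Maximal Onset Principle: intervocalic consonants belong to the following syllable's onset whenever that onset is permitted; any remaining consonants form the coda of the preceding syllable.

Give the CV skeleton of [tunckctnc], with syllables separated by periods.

The vowels are u, c, c, c — 4 nuclei, so 4 syllables.
Between /u/ (V1) and /c/ (V2): /n/ is a single consonant, so it becomes the next onset.
Between /c/ (V2) and /c/ (V3): just /k/ — single C goes to the following onset.
Between /c/ (V3) and /c/ (V4): /tn/ splits as /t/ + /n/ (/n/ is the longest suffix that is a licit onset).
Result: tu.nc.kct.nc.
Mapping each syllable to C/V: /tu/ → CV, /nc/ → CV, /kct/ → CVC, /nc/ → CV.

CV.CV.CVC.CV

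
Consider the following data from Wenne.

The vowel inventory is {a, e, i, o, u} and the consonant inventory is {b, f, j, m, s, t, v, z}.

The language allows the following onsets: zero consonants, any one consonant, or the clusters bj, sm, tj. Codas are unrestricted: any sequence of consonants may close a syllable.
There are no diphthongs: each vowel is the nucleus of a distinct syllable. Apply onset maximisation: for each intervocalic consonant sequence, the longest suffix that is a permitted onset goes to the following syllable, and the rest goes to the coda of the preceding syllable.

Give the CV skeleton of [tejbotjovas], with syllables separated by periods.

Vowels present: e, o, o, a; each is a nucleus, giving 4 syllables.
Between /e/ (V1) and /o/ (V2): /jb/; trying suffixes from longest down, /b/ is the first permitted one, so coda /j/ | onset /b/.
Between /o/ (V2) and /o/ (V3): /tj/ — entire cluster is a permitted onset → onset /tj/, coda ∅.
Between /o/ (V3) and /a/ (V4): just /v/ — single C goes to the following onset.
Result: tej.bo.tjo.vas.
Mapping each syllable to C/V: /tej/ → CVC, /bo/ → CV, /tjo/ → CCV, /vas/ → CVC.

CVC.CV.CCV.CVC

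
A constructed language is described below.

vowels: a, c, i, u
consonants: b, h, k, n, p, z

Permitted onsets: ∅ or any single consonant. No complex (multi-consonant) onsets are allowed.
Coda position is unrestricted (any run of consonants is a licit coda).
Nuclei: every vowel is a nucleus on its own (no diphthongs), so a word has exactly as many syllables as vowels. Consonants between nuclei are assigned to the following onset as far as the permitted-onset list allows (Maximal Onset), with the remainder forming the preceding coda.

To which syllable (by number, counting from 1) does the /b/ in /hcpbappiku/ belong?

2

Vowels present: c, a, i, u; each is a nucleus, giving 4 syllables.
/c…a/ gap (V1→V2): cluster /pb/ — the longest permitted-onset suffix is /b/; onset = /b/, preceding coda = /p/.
/a…i/ gap (V2→V3): cluster /pp/ — the longest permitted-onset suffix is /p/; onset = /p/, preceding coda = /p/.
/i…u/ gap (V3→V4): /k/ → onset of the next syllable (single consonants are always licit onsets).
Result: hcp.bap.pi.ku.
The /b/ is in the onset of syllable 2 (/bap/).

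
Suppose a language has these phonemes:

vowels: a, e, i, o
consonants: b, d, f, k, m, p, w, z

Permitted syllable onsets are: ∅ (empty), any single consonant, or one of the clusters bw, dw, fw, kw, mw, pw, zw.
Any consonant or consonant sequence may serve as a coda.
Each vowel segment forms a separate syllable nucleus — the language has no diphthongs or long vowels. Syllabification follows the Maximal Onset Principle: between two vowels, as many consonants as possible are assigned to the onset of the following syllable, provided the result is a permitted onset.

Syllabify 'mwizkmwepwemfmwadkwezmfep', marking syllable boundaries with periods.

The vowels are i, e, e, a, e, e — 6 nuclei, so 6 syllables.
V1 /i/ – V2 /e/: /zkmw/ — longest licit onset from the right is /mw/, leaving /zk/ as coda.
V2 /e/ – V3 /e/: /pw/ is a licit onset in full, so it all attaches to the next syllable.
V3 /e/ – V4 /a/: /mfmw/; trying suffixes from longest down, /mw/ is the first permitted one, so coda /mf/ | onset /mw/.
V4 /a/ – V5 /e/: /dkw/ splits as /d/ + /kw/ (/kw/ is the longest suffix that is a licit onset).
V5 /e/ – V6 /e/: /zmf/; trying suffixes from longest down, /f/ is the first permitted one, so coda /zm/ | onset /f/.

mwizk.mwe.pwemf.mwad.kwezm.fep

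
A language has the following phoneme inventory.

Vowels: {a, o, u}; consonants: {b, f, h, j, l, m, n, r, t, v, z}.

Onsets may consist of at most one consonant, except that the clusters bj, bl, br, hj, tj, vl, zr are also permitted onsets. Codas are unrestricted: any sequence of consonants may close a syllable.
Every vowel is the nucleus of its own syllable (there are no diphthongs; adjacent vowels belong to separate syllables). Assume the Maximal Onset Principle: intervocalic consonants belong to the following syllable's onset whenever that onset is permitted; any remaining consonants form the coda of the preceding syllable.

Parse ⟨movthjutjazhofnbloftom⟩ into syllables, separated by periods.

movt.hju.tjaz.hofn.blof.tom

Vowels present: o, u, a, o, o, o; each is a nucleus, giving 6 syllables.
Between /o/ (V1) and /u/ (V2): /vthj/ — longest licit onset from the right is /hj/, leaving /vt/ as coda.
Between /u/ (V2) and /a/ (V3): /tj/ — entire cluster is a permitted onset → onset /tj/, coda ∅.
Between /a/ (V3) and /o/ (V4): /zh/; trying suffixes from longest down, /h/ is the first permitted one, so coda /z/ | onset /h/.
Between /o/ (V4) and /o/ (V5): cluster /fnbl/ — the longest permitted-onset suffix is /bl/; onset = /bl/, preceding coda = /fn/.
Between /o/ (V5) and /o/ (V6): /ft/ splits as /f/ + /t/ (/t/ is the longest suffix that is a licit onset).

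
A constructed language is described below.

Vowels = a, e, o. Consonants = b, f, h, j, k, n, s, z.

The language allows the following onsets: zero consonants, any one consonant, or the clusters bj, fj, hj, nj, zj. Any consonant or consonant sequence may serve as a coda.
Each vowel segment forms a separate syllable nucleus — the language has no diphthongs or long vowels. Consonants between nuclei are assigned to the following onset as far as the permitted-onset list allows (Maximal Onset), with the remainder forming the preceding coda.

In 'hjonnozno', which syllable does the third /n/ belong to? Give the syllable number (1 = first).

Vowels present: o, o, o; each is a nucleus, giving 3 syllables.
/o…o/ gap (V1→V2): /nn/; trying suffixes from longest down, /n/ is the first permitted one, so coda /n/ | onset /n/.
/o…o/ gap (V2→V3): /zn/ splits as /z/ + /n/ (/n/ is the longest suffix that is a licit onset).
Putting it together: hjon.noz.no.
The third /n/ is in the onset of syllable 3 (/no/).

3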